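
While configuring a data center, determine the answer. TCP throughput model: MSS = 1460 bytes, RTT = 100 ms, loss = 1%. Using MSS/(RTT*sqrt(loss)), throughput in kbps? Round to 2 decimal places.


Given: MSS = 1460 bytes, RTT = 100 ms, loss = 1%
RTT in seconds = 100 / 1000 = 0.1
Loss rate = 1% = 0.01
sqrt(loss) = sqrt(0.01) = 0.1
Throughput (bytes/s) = 1460 / (0.1 * 0.1) = 146000.0000
Throughput (kbps) = 146000.0000 * 8 / 1000 = 1168.000000 -> 1168.00 kbps (2 dp)

1168.00


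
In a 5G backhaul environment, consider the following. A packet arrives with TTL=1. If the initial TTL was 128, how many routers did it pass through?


Given: initial TTL = 128, received TTL = 1
Hops = initial TTL - received TTL
Hops = 128 - 1 = 127

127


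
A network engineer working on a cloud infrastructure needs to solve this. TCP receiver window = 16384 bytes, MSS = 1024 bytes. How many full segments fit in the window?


Given: RWND = 16384 bytes, MSS = 1024 bytes
Full segments = floor(RWND / MSS)
Full segments = floor(16384 / 1024)
Full segments = floor(16.0) = 16

16


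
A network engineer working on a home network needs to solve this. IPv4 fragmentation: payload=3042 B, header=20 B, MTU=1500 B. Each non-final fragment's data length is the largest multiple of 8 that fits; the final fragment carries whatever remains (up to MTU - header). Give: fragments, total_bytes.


Max data per non-final fragment = floor((MTU - header)/8)*8 = floor((1500 - 20)/8)*8 = floor(1480/8)*8 = 1480 B
Final fragment needs no 8-byte alignment: it can carry up to MTU - header = 1480 B
Non-final fragments needed = ceil((payload - 1480) / 1480) = ceil(1562/1480) = ceil(1.0554) = 2
Number of fragments = 2 + 1 = 3
Fragment sizes (data): 2 * 1480 B + 82 B (last, 82 <= 1480 OK)
Total bytes sent = payload + n_frags * header = 3042 + 3*20 = 3042 + 60 = 3102 B

3, 3102


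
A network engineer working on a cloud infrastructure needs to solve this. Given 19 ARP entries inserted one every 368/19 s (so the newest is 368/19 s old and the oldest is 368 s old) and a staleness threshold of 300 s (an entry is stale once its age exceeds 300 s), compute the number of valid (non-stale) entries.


Ages are k * 368/19 s for k = 1..19 (spacing = 19.3684 s).
Entry k is valid iff k * 368/19 <= 300 iff k <= 19 * 300 / 368 = 15.4891
n_valid = floor(15.4891) = 15
(n_stale = 19 - 15 = 4)

15


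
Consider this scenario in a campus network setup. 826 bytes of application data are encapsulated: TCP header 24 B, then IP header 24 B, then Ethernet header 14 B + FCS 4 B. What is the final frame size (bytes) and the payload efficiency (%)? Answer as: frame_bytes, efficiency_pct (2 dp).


TCP segment = 826 + 24 = 850 B
IP packet = 850 + 24 = 874 B
Ethernet frame = 874 + 14 + 4 = 892 B
Efficiency = app / frame = 826 / 892 = 0.926009 = 92.6009% -> 92.60% (2 dp)

892, 92.60


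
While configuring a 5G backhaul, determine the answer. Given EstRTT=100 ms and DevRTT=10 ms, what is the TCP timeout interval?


Given: EstRTT = 100 ms, DevRTT = 10 ms
Timeout = EstRTT + 4 * DevRTT
4 * DevRTT = 4 * 10 = 40
Timeout = 100 + 40 = 140 ms

140


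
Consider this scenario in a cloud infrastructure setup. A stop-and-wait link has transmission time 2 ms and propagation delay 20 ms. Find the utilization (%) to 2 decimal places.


Given: Ttrans = 2 ms, Tprop = 20 ms
RTT = 2 * Tprop = 2 * 20 = 40 ms
U = Ttrans / (Ttrans + RTT)
U = 2 / (2 + 40)
U = 2 / 42 = 0.047619
U% = 4.76%

4.76


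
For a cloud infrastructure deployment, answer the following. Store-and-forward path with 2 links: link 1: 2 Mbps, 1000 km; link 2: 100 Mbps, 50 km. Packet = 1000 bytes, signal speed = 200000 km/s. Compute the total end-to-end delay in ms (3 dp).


Packet = 1000 bytes = 8000 bits. Store-and-forward: sum (t_trans + t_prop) per link.
Link 1: t_trans = 8000/(2*10^6) s = 4.0000 ms; t_prop = 1000/200000 s = 5.0000 ms; subtotal = 9.0000 ms
Link 2: t_trans = 8000/(100*10^6) s = 0.0800 ms; t_prop = 50/200000 s = 0.2500 ms; subtotal = 0.3300 ms
End-to-end = 9.0000 + 0.3300 = 9.3300 ms -> 9.330 ms (3 dp)

9.330


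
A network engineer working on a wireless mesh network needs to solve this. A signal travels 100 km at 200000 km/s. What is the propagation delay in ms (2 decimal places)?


Given: distance = 100 km, speed = 200000 km/s
Delay = distance / speed = 100 / 200000 seconds
Delay in ms = 100 * 1000 / 200000
Delay = 0.5000 ms
Rounded to 2 dp = 0.50 ms

0.50


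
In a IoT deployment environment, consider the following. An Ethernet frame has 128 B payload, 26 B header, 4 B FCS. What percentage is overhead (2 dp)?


Given: payload = 128 B, header = 26 B, trailer = 4 B
Overhead bytes = header + trailer = 26 + 4 = 30
Total frame = payload + overhead = 128 + 30 = 158
Overhead % = 30 / 158 * 100 = 18.9873% -> 18.99% (2 dp)

18.99


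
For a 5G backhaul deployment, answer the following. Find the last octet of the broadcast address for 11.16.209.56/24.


Given: IP = 11.16.209.56, prefix = /24
Host bits = 32 - 24 = 8
Network last octet = 56 AND mask = 0
Host part size = 2^8 - 1 = 255
Broadcast last octet = 0 OR 255 = 255

255


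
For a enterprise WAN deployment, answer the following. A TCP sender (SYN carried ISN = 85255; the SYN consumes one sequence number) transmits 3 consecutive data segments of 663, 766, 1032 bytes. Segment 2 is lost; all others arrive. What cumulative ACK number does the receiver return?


SYN uses sequence number 85255; first data byte = ISN + 1 = 85256.
Segment 1: SEQ = 85256, len = 663 B, covers [85256, 85918]
Segment 2: SEQ = 85919, len = 766 B, covers [85919, 86684] [LOST]
Segment 3: SEQ = 86685, len = 1032 B, covers [86685, 87716]
In-order data received: bytes [85256, 85918] (segments 1..1).
Segment 2 missing -> gap begins at byte 85919; later segments buffered out of order.
Cumulative ACK = next expected in-order byte = 85256 + 663 = 85919

85919


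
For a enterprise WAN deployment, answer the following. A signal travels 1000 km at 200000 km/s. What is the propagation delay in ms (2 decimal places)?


Given: distance = 1000 km, speed = 200000 km/s
Delay = distance / speed = 1000 / 200000 seconds
Delay in ms = 1000 * 1000 / 200000
Delay = 5.0000 ms
Rounded to 2 dp = 5.00 ms

5.00


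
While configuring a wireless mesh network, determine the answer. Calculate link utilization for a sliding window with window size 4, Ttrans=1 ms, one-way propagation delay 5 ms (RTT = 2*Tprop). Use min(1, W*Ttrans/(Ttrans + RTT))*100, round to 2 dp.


Given: W = 4, Ttrans = 1 ms, RTT = 10 ms (= 2 * Tprop, Tprop = 5 ms)
Cycle time = Ttrans + RTT = 1 + 10 = 11 ms (first packet sent until its ACK returns)
W * Ttrans = 4 * 1 = 4 ms of sending per cycle
W * Ttrans / (Ttrans + RTT) = 4 / 11 = 0.363636
U = min(1, 0.363636) = 0.363636
U% = 36.36%

36.36


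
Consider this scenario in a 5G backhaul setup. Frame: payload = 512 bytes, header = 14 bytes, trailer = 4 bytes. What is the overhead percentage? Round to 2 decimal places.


Given: payload = 512 B, header = 14 B, trailer = 4 B
Overhead bytes = header + trailer = 14 + 4 = 18
Total frame = payload + overhead = 512 + 18 = 530
Overhead % = 18 / 530 * 100 = 3.3962% -> 3.40% (2 dp)

3.40


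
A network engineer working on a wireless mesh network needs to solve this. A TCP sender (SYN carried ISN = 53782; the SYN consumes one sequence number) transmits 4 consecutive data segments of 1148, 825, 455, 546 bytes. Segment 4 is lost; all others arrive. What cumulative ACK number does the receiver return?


SYN uses sequence number 53782; first data byte = ISN + 1 = 53783.
Segment 1: SEQ = 53783, len = 1148 B, covers [53783, 54930]
Segment 2: SEQ = 54931, len = 825 B, covers [54931, 55755]
Segment 3: SEQ = 55756, len = 455 B, covers [55756, 56210]
Segment 4: SEQ = 56211, len = 546 B, covers [56211, 56756] [LOST]
In-order data received: bytes [53783, 56210] (segments 1..3).
Segment 4 missing -> gap begins at byte 56211.
Cumulative ACK = next expected in-order byte = 53783 + 1148 + 825 + 455 = 56211

56211


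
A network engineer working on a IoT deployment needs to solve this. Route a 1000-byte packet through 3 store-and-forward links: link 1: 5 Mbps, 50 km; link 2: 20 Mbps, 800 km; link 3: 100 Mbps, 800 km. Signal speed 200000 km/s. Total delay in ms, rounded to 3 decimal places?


Packet = 1000 bytes = 8000 bits. Store-and-forward: sum (t_trans + t_prop) per link.
Link 1: t_trans = 8000/(5*10^6) s = 1.6000 ms; t_prop = 50/200000 s = 0.2500 ms; subtotal = 1.8500 ms
Link 2: t_trans = 8000/(20*10^6) s = 0.4000 ms; t_prop = 800/200000 s = 4.0000 ms; subtotal = 4.4000 ms
Link 3: t_trans = 8000/(100*10^6) s = 0.0800 ms; t_prop = 800/200000 s = 4.0000 ms; subtotal = 4.0800 ms
End-to-end = 1.8500 + 4.4000 + 4.0800 = 10.3300 ms -> 10.330 ms (3 dp)

10.330


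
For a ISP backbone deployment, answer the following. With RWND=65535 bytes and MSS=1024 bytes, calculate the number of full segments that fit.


Given: RWND = 65535 bytes, MSS = 1024 bytes
Full segments = floor(RWND / MSS)
Full segments = floor(65535 / 1024)
Full segments = floor(63.999) = 63

63


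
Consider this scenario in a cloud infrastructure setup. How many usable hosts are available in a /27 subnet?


Given: subnet mask /27
Host bits = 32 - 27 = 5
Total addresses = 2^5 = 32
Usable hosts = 32 - 2 (network + broadcast) = 30

30


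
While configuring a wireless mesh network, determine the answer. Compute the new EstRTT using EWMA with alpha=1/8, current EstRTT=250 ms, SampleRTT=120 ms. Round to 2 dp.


Given: EstRTT = 250 ms, SampleRTT = 120 ms, alpha = 1/8
New EstRTT = (1 - alpha) * EstRTT + alpha * SampleRTT
(7/8) * 250 = 218.75
(1/8) * 120 = 15
New EstRTT = 218.75 + 15 = 233.75 ms -> 233.75 ms (2 dp)

233.75


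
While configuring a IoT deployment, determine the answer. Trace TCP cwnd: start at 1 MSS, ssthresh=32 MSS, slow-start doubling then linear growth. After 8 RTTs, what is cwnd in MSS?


RTT 0: cwnd = 1 MSS (initial)
RTT 1: cwnd = 2 MSS (slow start, doubled)
RTT 2: cwnd = 4 MSS (slow start, doubled)
RTT 3: cwnd = 8 MSS (slow start, doubled)
RTT 4: cwnd = 16 MSS (slow start, doubled)
RTT 5: cwnd = 32 MSS (slow start, doubled)
RTT 6: cwnd = 33 MSS (congestion avoidance, +1)
RTT 7: cwnd = 34 MSS (congestion avoidance, +1)
RTT 8: cwnd = 35 MSS (congestion avoidance, +1)

35


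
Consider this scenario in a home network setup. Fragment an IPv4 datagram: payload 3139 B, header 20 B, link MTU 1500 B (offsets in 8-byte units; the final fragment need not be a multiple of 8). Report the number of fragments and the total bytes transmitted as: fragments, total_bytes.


Max data per non-final fragment = floor((MTU - header)/8)*8 = floor((1500 - 20)/8)*8 = floor(1480/8)*8 = 1480 B
Final fragment needs no 8-byte alignment: it can carry up to MTU - header = 1480 B
Non-final fragments needed = ceil((payload - 1480) / 1480) = ceil(1659/1480) = ceil(1.1209) = 2
Number of fragments = 2 + 1 = 3
Fragment sizes (data): 2 * 1480 B + 179 B (last, 179 <= 1480 OK)
Total bytes sent = payload + n_frags * header = 3139 + 3*20 = 3139 + 60 = 3199 B

3, 3199


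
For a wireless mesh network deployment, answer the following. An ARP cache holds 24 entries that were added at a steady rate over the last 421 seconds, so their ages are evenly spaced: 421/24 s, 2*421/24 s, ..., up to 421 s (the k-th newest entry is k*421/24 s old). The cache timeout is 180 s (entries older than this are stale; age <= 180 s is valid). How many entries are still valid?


Ages are k * 421/24 s for k = 1..24 (spacing = 17.5417 s).
Entry k is valid iff k * 421/24 <= 180 iff k <= 24 * 180 / 421 = 10.2613
n_valid = floor(10.2613) = 10
(n_stale = 24 - 10 = 14)

10


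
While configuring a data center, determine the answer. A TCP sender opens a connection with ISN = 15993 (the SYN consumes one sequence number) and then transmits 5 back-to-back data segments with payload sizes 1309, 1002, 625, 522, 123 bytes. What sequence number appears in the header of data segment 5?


The SYN occupies sequence number ISN = 15993, so the first data byte is ISN + 1 = 15994.
SEQ of data segment i = (ISN + 1) + sum of payload sizes of segments 1..i-1.
Segment 1: SEQ = 15994, payload = 1309 bytes
Segment 2: SEQ = 17303, payload = 1002 bytes
Segment 3: SEQ = 18305, payload = 625 bytes
Segment 4: SEQ = 18930, payload = 522 bytes
Segment 5: SEQ = 19452, payload = 123 bytes
SEQ of segment 5 = 15994 + 1309 + 1002 + 625 + 522 = 19452

19452


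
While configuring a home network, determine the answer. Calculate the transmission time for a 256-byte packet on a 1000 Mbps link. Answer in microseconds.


Given: packet = 256 bytes, bandwidth = 1000 Mbps
Packet in bits = 256 * 8 = 2048 bits
Bandwidth = 1000 * 10^6 = 1000000000 bps
Time = 2048 / 1000000000 seconds
Time in us = 2048 * 10^6 / 1000000000 = 2.048

2.048


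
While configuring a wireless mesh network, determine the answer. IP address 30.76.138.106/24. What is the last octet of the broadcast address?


Given: IP = 30.76.138.106, prefix = /24
Host bits = 32 - 24 = 8
Network last octet = 106 AND mask = 0
Host part size = 2^8 - 1 = 255
Broadcast last octet = 0 OR 255 = 255

255


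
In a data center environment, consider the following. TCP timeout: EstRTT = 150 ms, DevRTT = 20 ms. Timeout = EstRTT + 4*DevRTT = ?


Given: EstRTT = 150 ms, DevRTT = 20 ms
Timeout = EstRTT + 4 * DevRTT
4 * DevRTT = 4 * 20 = 80
Timeout = 150 + 80 = 230 ms

230


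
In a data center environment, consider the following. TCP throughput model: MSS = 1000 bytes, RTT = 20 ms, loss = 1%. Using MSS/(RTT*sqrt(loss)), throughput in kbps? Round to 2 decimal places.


Given: MSS = 1000 bytes, RTT = 20 ms, loss = 1%
RTT in seconds = 20 / 1000 = 0.02
Loss rate = 1% = 0.01
sqrt(loss) = sqrt(0.01) = 0.1
Throughput (bytes/s) = 1000 / (0.02 * 0.1) = 500000.0000
Throughput (kbps) = 500000.0000 * 8 / 1000 = 4000.000000 -> 4000.00 kbps (2 dp)

4000.00


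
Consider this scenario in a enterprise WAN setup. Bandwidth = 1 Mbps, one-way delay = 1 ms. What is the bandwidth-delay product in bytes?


Given: bandwidth = 1 Mbps, delay = 1 ms
BDP in bits = 1 * 10^6 * 1 / 1000
BDP in bits = 1000
BDP in bytes = 1000 / 8 = 125

125


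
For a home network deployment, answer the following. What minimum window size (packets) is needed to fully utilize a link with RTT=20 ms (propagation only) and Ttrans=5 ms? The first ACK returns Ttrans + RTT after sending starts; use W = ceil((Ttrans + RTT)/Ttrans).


Given: Ttrans = 5 ms, RTT = 20 ms (= 2 * Tprop, Tprop = 10 ms)
Time until first ACK returns = Ttrans + RTT = 5 + 20 = 25 ms
Need W * Ttrans >= Ttrans + RTT  ->  W >= (Ttrans + RTT) / Ttrans
(Ttrans + RTT) / Ttrans = 25 / 5 = 5
W_min = ceil(5) = 5

5


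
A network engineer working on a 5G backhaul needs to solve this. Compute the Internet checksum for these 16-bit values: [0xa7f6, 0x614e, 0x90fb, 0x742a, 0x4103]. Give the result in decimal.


Given words: [0xa7f6, 0x614e, 0x90fb, 0x742a, 0x4103]
Step 1: Sum all words
Raw sum = 42998 + 24910 + 37115 + 29738 + 16643 = 151404
Step 2: Fold carry: (20332 + 2) = 20334
One's complement = ~20334 & 0xFFFF = 45201

45201


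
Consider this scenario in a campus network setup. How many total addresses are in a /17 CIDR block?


Given: CIDR prefix /17
Host bits = 32 - 17 = 15
Total addresses = 2^15 = 32768

32768


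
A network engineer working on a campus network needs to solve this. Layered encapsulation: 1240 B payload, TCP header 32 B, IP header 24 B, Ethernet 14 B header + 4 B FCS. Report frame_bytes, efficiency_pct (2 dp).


TCP segment = 1240 + 32 = 1272 B
IP packet = 1272 + 24 = 1296 B
Ethernet frame = 1296 + 14 + 4 = 1314 B
Efficiency = app / frame = 1240 / 1314 = 0.943683 = 94.3683% -> 94.37% (2 dp)

1314, 94.37


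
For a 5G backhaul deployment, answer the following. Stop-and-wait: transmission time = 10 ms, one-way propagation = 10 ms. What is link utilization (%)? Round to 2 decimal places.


Given: Ttrans = 10 ms, Tprop = 10 ms
RTT = 2 * Tprop = 2 * 10 = 20 ms
U = Ttrans / (Ttrans + RTT)
U = 10 / (10 + 20)
U = 10 / 30 = 0.333333
U% = 33.33%

33.33


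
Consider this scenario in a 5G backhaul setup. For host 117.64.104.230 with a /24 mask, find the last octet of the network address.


Given: IP = 117.64.104.230, prefix = /24
Subnet mask = 255.255.255.0
Last octet of IP: 230
Last octet of mask: 0
Network last octet = 230 AND 0 = 0

0


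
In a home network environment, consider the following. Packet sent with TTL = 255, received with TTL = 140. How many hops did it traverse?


Given: initial TTL = 255, received TTL = 140
Hops = initial TTL - received TTL
Hops = 255 - 140 = 115

115


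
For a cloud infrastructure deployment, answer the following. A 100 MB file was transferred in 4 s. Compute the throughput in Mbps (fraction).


Given: file = 100 MB, time = 4 s
File in Mb = 100 * 8 = 800 Mb
Throughput = 800 / 4 Mbps
Throughput = 200 Mbps

200


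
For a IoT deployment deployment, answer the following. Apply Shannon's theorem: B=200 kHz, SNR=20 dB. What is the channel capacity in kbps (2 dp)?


Given: B = 200 kHz, SNR = 20 dB
SNR linear = 10^(20/10) = 100
1 + SNR = 101
log2(101) = 6.6582114828
C = 200 * 1000 * 6.6582114828 = 1331642.2966 bps
C = 1331.642297 kbps -> 1331.64 kbps (2 dp)

1331.64


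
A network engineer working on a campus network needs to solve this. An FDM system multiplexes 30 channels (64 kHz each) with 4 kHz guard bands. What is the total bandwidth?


Given: 30 channels, 64 kHz each, guard = 4 kHz
Channel bandwidth = 30 * 64 = 1920 kHz
Guard bands = 29 gaps * 4 kHz = 116 kHz
Total = 1920 + 116 = 2036 kHz

2036


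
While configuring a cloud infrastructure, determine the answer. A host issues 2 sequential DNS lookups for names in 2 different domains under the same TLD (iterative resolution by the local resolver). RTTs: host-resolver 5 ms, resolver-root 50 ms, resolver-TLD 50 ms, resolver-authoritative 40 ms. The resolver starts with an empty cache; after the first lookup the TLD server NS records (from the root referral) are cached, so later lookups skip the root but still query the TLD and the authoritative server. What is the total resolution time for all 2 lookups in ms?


Lookup 1 (cold cache): local + root + TLD + auth = 5 + 50 + 50 + 40 = 145 ms
Lookups 2..2 (TLD NS cached -> skip root; new domain -> still ask TLD and auth): local + TLD + auth = 5 + 50 + 40 = 95 ms each
Remaining 1 lookups: 1 * 95 = 95 ms
Total = 145 + 95 = 240 ms

240


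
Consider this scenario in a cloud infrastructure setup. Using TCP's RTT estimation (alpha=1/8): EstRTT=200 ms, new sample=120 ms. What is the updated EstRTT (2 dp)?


Given: EstRTT = 200 ms, SampleRTT = 120 ms, alpha = 1/8
New EstRTT = (1 - alpha) * EstRTT + alpha * SampleRTT
(7/8) * 200 = 175
(1/8) * 120 = 15
New EstRTT = 175 + 15 = 190 ms -> 190.00 ms (2 dp)

190.00


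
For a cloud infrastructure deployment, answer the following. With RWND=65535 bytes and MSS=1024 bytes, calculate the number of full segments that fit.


Given: RWND = 65535 bytes, MSS = 1024 bytes
Full segments = floor(RWND / MSS)
Full segments = floor(65535 / 1024)
Full segments = floor(63.999) = 63

63


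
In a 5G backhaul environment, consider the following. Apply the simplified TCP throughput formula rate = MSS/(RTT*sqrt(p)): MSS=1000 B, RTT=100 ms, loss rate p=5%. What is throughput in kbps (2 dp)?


Given: MSS = 1000 bytes, RTT = 100 ms, loss = 5%
RTT in seconds = 100 / 1000 = 0.1
Loss rate = 5% = 0.05
sqrt(loss) = sqrt(0.05) = 0.223606797750
Throughput (bytes/s) = 1000 / (0.1 * 0.223606797750) = 44721.3595
Throughput (kbps) = 44721.3595 * 8 / 1000 = 357.770876 -> 357.77 kbps (2 dp)

357.77


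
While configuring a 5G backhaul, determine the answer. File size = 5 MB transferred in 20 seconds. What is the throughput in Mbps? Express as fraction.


Given: file = 5 MB, time = 20 s
File in Mb = 5 * 8 = 40 Mb
Throughput = 40 / 20 Mbps
Throughput = 2 Mbps

2


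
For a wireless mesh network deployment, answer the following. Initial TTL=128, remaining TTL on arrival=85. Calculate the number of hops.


Given: initial TTL = 128, received TTL = 85
Hops = initial TTL - received TTL
Hops = 128 - 85 = 43

43


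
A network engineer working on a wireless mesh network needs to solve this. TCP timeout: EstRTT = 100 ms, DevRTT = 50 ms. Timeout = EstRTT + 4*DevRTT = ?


Given: EstRTT = 100 ms, DevRTT = 50 ms
Timeout = EstRTT + 4 * DevRTT
4 * DevRTT = 4 * 50 = 200
Timeout = 100 + 200 = 300 ms

300


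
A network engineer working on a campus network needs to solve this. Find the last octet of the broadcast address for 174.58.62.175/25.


Given: IP = 174.58.62.175, prefix = /25
Host bits = 32 - 25 = 7
Network last octet = 175 AND mask = 128
Host part size = 2^7 - 1 = 127
Broadcast last octet = 128 OR 127 = 255

255


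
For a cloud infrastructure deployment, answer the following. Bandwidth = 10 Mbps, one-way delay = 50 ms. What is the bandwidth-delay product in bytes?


Given: bandwidth = 10 Mbps, delay = 50 ms
BDP in bits = 10 * 10^6 * 50 / 1000
BDP in bits = 500000
BDP in bytes = 500000 / 8 = 62500

62500


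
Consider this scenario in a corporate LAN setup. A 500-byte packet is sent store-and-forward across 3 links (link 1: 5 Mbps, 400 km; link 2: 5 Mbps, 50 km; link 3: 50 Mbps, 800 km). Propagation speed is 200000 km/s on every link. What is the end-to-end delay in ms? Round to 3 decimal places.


Packet = 500 bytes = 4000 bits. Store-and-forward: sum (t_trans + t_prop) per link.
Link 1: t_trans = 4000/(5*10^6) s = 0.8000 ms; t_prop = 400/200000 s = 2.0000 ms; subtotal = 2.8000 ms
Link 2: t_trans = 4000/(5*10^6) s = 0.8000 ms; t_prop = 50/200000 s = 0.2500 ms; subtotal = 1.0500 ms
Link 3: t_trans = 4000/(50*10^6) s = 0.0800 ms; t_prop = 800/200000 s = 4.0000 ms; subtotal = 4.0800 ms
End-to-end = 2.8000 + 1.0500 + 4.0800 = 7.9300 ms -> 7.930 ms (3 dp)

7.930


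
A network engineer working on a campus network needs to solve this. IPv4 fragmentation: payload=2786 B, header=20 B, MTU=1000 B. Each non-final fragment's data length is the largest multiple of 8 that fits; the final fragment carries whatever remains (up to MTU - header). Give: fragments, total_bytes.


Max data per non-final fragment = floor((MTU - header)/8)*8 = floor((1000 - 20)/8)*8 = floor(980/8)*8 = 976 B
Final fragment needs no 8-byte alignment: it can carry up to MTU - header = 980 B
Non-final fragments needed = ceil((payload - 980) / 976) = ceil(1806/976) = ceil(1.8504) = 2
Number of fragments = 2 + 1 = 3
Fragment sizes (data): 2 * 976 B + 834 B (last, 834 <= 980 OK)
Total bytes sent = payload + n_frags * header = 2786 + 3*20 = 2786 + 60 = 2846 B

3, 2846


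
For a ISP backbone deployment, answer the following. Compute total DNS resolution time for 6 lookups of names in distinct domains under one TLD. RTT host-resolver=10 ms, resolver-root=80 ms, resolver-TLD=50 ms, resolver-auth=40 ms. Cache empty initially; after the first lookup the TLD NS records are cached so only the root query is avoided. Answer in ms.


Lookup 1 (cold cache): local + root + TLD + auth = 10 + 80 + 50 + 40 = 180 ms
Lookups 2..6 (TLD NS cached -> skip root; new domain -> still ask TLD and auth): local + TLD + auth = 10 + 50 + 40 = 100 ms each
Remaining 5 lookups: 5 * 100 = 500 ms
Total = 180 + 500 = 680 ms

680


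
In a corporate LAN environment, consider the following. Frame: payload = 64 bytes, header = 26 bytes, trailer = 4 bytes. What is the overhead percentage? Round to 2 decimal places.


Given: payload = 64 B, header = 26 B, trailer = 4 B
Overhead bytes = header + trailer = 26 + 4 = 30
Total frame = payload + overhead = 64 + 30 = 94
Overhead % = 30 / 94 * 100 = 31.9149% -> 31.91% (2 dp)

31.91


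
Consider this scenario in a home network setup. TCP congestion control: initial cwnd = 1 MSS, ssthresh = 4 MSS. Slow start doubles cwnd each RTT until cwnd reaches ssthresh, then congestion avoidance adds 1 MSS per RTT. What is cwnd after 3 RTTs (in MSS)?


RTT 0: cwnd = 1 MSS (initial)
RTT 1: cwnd = 2 MSS (slow start, doubled)
RTT 2: cwnd = 4 MSS (slow start, doubled)
RTT 3: cwnd = 5 MSS (congestion avoidance, +1)

5


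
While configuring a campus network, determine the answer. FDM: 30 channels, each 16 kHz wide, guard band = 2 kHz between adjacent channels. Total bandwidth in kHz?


Given: 30 channels, 16 kHz each, guard = 2 kHz
Channel bandwidth = 30 * 16 = 480 kHz
Guard bands = 29 gaps * 2 kHz = 58 kHz
Total = 480 + 58 = 538 kHz

538


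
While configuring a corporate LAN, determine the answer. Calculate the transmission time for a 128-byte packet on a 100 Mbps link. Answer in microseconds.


Given: packet = 128 bytes, bandwidth = 100 Mbps
Packet in bits = 128 * 8 = 1024 bits
Bandwidth = 100 * 10^6 = 100000000 bps
Time = 1024 / 100000000 seconds
Time in us = 1024 * 10^6 / 100000000 = 10.24

10.24


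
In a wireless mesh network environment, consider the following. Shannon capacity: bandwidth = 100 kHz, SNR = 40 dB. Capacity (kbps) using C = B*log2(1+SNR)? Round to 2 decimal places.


Given: B = 100 kHz, SNR = 40 dB
SNR linear = 10^(40/10) = 10000
1 + SNR = 10001
log2(10001) = 13.2878566418
C = 100 * 1000 * 13.2878566418 = 1328785.6642 bps
C = 1328.785664 kbps -> 1328.79 kbps (2 dp)

1328.79


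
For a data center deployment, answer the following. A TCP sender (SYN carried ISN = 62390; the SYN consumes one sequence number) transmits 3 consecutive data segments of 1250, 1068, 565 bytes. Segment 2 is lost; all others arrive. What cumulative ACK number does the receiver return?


SYN uses sequence number 62390; first data byte = ISN + 1 = 62391.
Segment 1: SEQ = 62391, len = 1250 B, covers [62391, 63640]
Segment 2: SEQ = 63641, len = 1068 B, covers [63641, 64708] [LOST]
Segment 3: SEQ = 64709, len = 565 B, covers [64709, 65273]
In-order data received: bytes [62391, 63640] (segments 1..1).
Segment 2 missing -> gap begins at byte 63641; later segments buffered out of order.
Cumulative ACK = next expected in-order byte = 62391 + 1250 = 63641

63641


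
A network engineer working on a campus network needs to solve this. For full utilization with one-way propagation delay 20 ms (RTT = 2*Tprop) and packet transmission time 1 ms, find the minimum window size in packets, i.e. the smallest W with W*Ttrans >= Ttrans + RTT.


Given: Ttrans = 1 ms, RTT = 40 ms (= 2 * Tprop, Tprop = 20 ms)
Time until first ACK returns = Ttrans + RTT = 1 + 40 = 41 ms
Need W * Ttrans >= Ttrans + RTT  ->  W >= (Ttrans + RTT) / Ttrans
(Ttrans + RTT) / Ttrans = 41 / 1 = 41
W_min = ceil(41) = 41

41


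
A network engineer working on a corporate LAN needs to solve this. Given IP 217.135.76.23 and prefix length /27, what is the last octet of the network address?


Given: IP = 217.135.76.23, prefix = /27
Subnet mask = 255.255.255.224
Last octet of IP: 23
Last octet of mask: 224
Network last octet = 23 AND 224 = 0

0


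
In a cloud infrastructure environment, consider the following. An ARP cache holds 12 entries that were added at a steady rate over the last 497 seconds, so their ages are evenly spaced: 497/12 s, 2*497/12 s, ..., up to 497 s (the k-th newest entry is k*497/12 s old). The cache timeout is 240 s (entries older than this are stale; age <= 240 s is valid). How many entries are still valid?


Ages are k * 497/12 s for k = 1..12 (spacing = 41.4167 s).
Entry k is valid iff k * 497/12 <= 240 iff k <= 12 * 240 / 497 = 5.7948
n_valid = floor(5.7948) = 5
(n_stale = 12 - 5 = 7)

5


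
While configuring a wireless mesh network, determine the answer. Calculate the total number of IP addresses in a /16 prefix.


Given: CIDR prefix /16
Host bits = 32 - 16 = 16
Total addresses = 2^16 = 65536

65536


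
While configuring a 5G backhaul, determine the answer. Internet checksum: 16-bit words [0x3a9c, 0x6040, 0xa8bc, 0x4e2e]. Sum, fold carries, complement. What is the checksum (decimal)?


Given words: [0x3a9c, 0x6040, 0xa8bc, 0x4e2e]
Step 1: Sum all words
Raw sum = 15004 + 24640 + 43196 + 20014 = 102854
Step 2: Fold carry: (37318 + 1) = 37319
One's complement = ~37319 & 0xFFFF = 28216

28216


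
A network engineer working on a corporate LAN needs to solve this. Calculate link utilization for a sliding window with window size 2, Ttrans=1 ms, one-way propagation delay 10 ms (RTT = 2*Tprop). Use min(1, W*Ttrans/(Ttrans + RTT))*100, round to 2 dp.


Given: W = 2, Ttrans = 1 ms, RTT = 20 ms (= 2 * Tprop, Tprop = 10 ms)
Cycle time = Ttrans + RTT = 1 + 20 = 21 ms (first packet sent until its ACK returns)
W * Ttrans = 2 * 1 = 2 ms of sending per cycle
W * Ttrans / (Ttrans + RTT) = 2 / 21 = 0.095238
U = min(1, 0.095238) = 0.095238
U% = 9.52%

9.52


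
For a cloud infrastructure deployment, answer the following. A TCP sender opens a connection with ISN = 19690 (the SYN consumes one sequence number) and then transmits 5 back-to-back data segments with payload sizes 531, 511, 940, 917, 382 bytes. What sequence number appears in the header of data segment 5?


The SYN occupies sequence number ISN = 19690, so the first data byte is ISN + 1 = 19691.
SEQ of data segment i = (ISN + 1) + sum of payload sizes of segments 1..i-1.
Segment 1: SEQ = 19691, payload = 531 bytes
Segment 2: SEQ = 20222, payload = 511 bytes
Segment 3: SEQ = 20733, payload = 940 bytes
Segment 4: SEQ = 21673, payload = 917 bytes
Segment 5: SEQ = 22590, payload = 382 bytes
SEQ of segment 5 = 19691 + 531 + 511 + 940 + 917 = 22590

22590


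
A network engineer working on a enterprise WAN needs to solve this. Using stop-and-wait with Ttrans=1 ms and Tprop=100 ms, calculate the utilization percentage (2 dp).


Given: Ttrans = 1 ms, Tprop = 100 ms
RTT = 2 * Tprop = 2 * 100 = 200 ms
U = Ttrans / (Ttrans + RTT)
U = 1 / (1 + 200)
U = 1 / 201 = 0.004975
U% = 0.50%

0.50


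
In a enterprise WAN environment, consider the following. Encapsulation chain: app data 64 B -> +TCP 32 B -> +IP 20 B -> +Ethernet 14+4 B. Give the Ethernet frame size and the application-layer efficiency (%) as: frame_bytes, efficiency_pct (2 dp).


TCP segment = 64 + 32 = 96 B
IP packet = 96 + 20 = 116 B
Ethernet frame = 116 + 14 + 4 = 134 B
Efficiency = app / frame = 64 / 134 = 0.477612 = 47.7612% -> 47.76% (2 dp)

134, 47.76


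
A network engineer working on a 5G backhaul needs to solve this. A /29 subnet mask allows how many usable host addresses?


Given: subnet mask /29
Host bits = 32 - 29 = 3
Total addresses = 2^3 = 8
Usable hosts = 8 - 2 (network + broadcast) = 6

6


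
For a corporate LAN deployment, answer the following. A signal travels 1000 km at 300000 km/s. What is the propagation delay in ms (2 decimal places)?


Given: distance = 1000 km, speed = 300000 km/s
Delay = distance / speed = 1000 / 300000 seconds
Delay in ms = 1000 * 1000 / 300000
Delay = 3.3333 ms
Rounded to 2 dp = 3.33 ms

3.33


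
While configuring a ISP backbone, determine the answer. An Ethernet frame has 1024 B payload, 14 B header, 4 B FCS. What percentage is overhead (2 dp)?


Given: payload = 1024 B, header = 14 B, trailer = 4 B
Overhead bytes = header + trailer = 14 + 4 = 18
Total frame = payload + overhead = 1024 + 18 = 1042
Overhead % = 18 / 1042 * 100 = 1.7274% -> 1.73% (2 dp)

1.73


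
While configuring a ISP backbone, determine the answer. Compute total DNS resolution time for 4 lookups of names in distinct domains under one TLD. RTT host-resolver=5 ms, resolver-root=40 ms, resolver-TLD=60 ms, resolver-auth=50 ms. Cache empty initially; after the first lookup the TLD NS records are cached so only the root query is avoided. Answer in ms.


Lookup 1 (cold cache): local + root + TLD + auth = 5 + 40 + 60 + 50 = 155 ms
Lookups 2..4 (TLD NS cached -> skip root; new domain -> still ask TLD and auth): local + TLD + auth = 5 + 60 + 50 = 115 ms each
Remaining 3 lookups: 3 * 115 = 345 ms
Total = 155 + 345 = 500 ms

500


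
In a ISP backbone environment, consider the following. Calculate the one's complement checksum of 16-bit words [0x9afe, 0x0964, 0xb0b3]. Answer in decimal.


Given words: [0x9afe, 0x0964, 0xb0b3]
Step 1: Sum all words
Raw sum = 39678 + 2404 + 45235 = 87317
Step 2: Fold carry: (21781 + 1) = 21782
One's complement = ~21782 & 0xFFFF = 43753

43753


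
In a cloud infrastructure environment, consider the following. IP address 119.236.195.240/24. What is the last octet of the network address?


Given: IP = 119.236.195.240, prefix = /24
Subnet mask = 255.255.255.0
Last octet of IP: 240
Last octet of mask: 0
Network last octet = 240 AND 0 = 0

0


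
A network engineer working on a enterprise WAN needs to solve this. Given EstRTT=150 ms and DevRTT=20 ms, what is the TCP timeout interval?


Given: EstRTT = 150 ms, DevRTT = 20 ms
Timeout = EstRTT + 4 * DevRTT
4 * DevRTT = 4 * 20 = 80
Timeout = 150 + 80 = 230 ms

230


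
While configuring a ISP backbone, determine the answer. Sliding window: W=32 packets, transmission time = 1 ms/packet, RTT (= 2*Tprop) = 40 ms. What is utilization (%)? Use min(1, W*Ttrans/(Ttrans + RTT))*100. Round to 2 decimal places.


Given: W = 32, Ttrans = 1 ms, RTT = 40 ms (= 2 * Tprop, Tprop = 20 ms)
Cycle time = Ttrans + RTT = 1 + 40 = 41 ms (first packet sent until its ACK returns)
W * Ttrans = 32 * 1 = 32 ms of sending per cycle
W * Ttrans / (Ttrans + RTT) = 32 / 41 = 0.780488
U = min(1, 0.780488) = 0.780488
U% = 78.05%

78.05


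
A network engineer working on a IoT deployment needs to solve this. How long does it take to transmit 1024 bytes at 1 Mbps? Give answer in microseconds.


Given: packet = 1024 bytes, bandwidth = 1 Mbps
Packet in bits = 1024 * 8 = 8192 bits
Bandwidth = 1 * 10^6 = 1000000 bps
Time = 8192 / 1000000 seconds
Time in us = 8192 * 10^6 / 1000000 = 8192

8192


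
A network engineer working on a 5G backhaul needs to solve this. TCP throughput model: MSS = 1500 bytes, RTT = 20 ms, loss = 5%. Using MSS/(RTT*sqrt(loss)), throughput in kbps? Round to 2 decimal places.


Given: MSS = 1500 bytes, RTT = 20 ms, loss = 5%
RTT in seconds = 20 / 1000 = 0.02
Loss rate = 5% = 0.05
sqrt(loss) = sqrt(0.05) = 0.223606797750
Throughput (bytes/s) = 1500 / (0.02 * 0.223606797750) = 335410.1966
Throughput (kbps) = 335410.1966 * 8 / 1000 = 2683.281573 -> 2683.28 kbps (2 dp)

2683.28


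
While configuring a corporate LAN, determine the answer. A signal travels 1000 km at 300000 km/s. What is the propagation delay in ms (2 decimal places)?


Given: distance = 1000 km, speed = 300000 km/s
Delay = distance / speed = 1000 / 300000 seconds
Delay in ms = 1000 * 1000 / 300000
Delay = 3.3333 ms
Rounded to 2 dp = 3.33 ms

3.33


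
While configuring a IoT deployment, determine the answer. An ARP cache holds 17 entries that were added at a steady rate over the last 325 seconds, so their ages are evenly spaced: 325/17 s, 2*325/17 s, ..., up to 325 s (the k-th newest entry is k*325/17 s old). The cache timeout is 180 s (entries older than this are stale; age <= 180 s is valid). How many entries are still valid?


Ages are k * 325/17 s for k = 1..17 (spacing = 19.1176 s).
Entry k is valid iff k * 325/17 <= 180 iff k <= 17 * 180 / 325 = 9.4154
n_valid = floor(9.4154) = 9
(n_stale = 17 - 9 = 8)

9


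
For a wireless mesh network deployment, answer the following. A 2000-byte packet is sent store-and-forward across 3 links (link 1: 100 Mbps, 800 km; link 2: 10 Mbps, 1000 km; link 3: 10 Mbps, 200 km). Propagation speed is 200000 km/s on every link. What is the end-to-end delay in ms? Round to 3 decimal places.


Packet = 2000 bytes = 16000 bits. Store-and-forward: sum (t_trans + t_prop) per link.
Link 1: t_trans = 16000/(100*10^6) s = 0.1600 ms; t_prop = 800/200000 s = 4.0000 ms; subtotal = 4.1600 ms
Link 2: t_trans = 16000/(10*10^6) s = 1.6000 ms; t_prop = 1000/200000 s = 5.0000 ms; subtotal = 6.6000 ms
Link 3: t_trans = 16000/(10*10^6) s = 1.6000 ms; t_prop = 200/200000 s = 1.0000 ms; subtotal = 2.6000 ms
End-to-end = 4.1600 + 6.6000 + 2.6000 = 13.3600 ms -> 13.360 ms (3 dp)

13.360


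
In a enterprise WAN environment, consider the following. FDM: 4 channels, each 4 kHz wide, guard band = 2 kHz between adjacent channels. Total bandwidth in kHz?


Given: 4 channels, 4 kHz each, guard = 2 kHz
Channel bandwidth = 4 * 4 = 16 kHz
Guard bands = 3 gaps * 2 kHz = 6 kHz
Total = 16 + 6 = 22 kHz

22


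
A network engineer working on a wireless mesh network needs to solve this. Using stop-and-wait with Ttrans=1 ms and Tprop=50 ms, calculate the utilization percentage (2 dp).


Given: Ttrans = 1 ms, Tprop = 50 ms
RTT = 2 * Tprop = 2 * 50 = 100 ms
U = Ttrans / (Ttrans + RTT)
U = 1 / (1 + 100)
U = 1 / 101 = 0.009901
U% = 0.99%

0.99


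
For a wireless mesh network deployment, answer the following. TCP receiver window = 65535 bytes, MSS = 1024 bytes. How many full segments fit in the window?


Given: RWND = 65535 bytes, MSS = 1024 bytes
Full segments = floor(RWND / MSS)
Full segments = floor(65535 / 1024)
Full segments = floor(63.999) = 63

63


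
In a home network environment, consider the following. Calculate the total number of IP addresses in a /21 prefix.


Given: CIDR prefix /21
Host bits = 32 - 21 = 11
Total addresses = 2^11 = 2048

2048


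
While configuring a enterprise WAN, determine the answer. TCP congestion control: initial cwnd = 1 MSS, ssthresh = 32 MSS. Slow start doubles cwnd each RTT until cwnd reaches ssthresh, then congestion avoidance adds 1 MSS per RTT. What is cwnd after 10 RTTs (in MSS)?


RTT 0: cwnd = 1 MSS (initial)
RTT 1: cwnd = 2 MSS (slow start, doubled)
RTT 2: cwnd = 4 MSS (slow start, doubled)
RTT 3: cwnd = 8 MSS (slow start, doubled)
RTT 4: cwnd = 16 MSS (slow start, doubled)
RTT 5: cwnd = 32 MSS (slow start, doubled)
RTT 6: cwnd = 33 MSS (congestion avoidance, +1)
RTT 7: cwnd = 34 MSS (congestion avoidance, +1)
RTT 8: cwnd = 35 MSS (congestion avoidance, +1)
RTT 9: cwnd = 36 MSS (congestion avoidance, +1)
RTT 10: cwnd = 37 MSS (congestion avoidance, +1)

37


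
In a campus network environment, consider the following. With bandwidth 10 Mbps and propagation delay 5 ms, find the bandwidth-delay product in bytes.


Given: bandwidth = 10 Mbps, delay = 5 ms
BDP in bits = 10 * 10^6 * 5 / 1000
BDP in bits = 50000
BDP in bytes = 50000 / 8 = 6250

6250


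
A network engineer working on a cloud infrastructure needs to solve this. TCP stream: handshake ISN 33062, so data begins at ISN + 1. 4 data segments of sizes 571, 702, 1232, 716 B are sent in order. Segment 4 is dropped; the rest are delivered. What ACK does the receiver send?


SYN uses sequence number 33062; first data byte = ISN + 1 = 33063.
Segment 1: SEQ = 33063, len = 571 B, covers [33063, 33633]
Segment 2: SEQ = 33634, len = 702 B, covers [33634, 34335]
Segment 3: SEQ = 34336, len = 1232 B, covers [34336, 35567]
Segment 4: SEQ = 35568, len = 716 B, covers [35568, 36283] [LOST]
In-order data received: bytes [33063, 35567] (segments 1..3).
Segment 4 missing -> gap begins at byte 35568.
Cumulative ACK = next expected in-order byte = 33063 + 571 + 702 + 1232 = 35568

35568


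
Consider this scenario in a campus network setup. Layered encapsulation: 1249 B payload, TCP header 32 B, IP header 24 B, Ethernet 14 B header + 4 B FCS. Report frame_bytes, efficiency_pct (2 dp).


TCP segment = 1249 + 32 = 1281 B
IP packet = 1281 + 24 = 1305 B
Ethernet frame = 1305 + 14 + 4 = 1323 B
Efficiency = app / frame = 1249 / 1323 = 0.944067 = 94.4067% -> 94.41% (2 dp)

1323, 94.41


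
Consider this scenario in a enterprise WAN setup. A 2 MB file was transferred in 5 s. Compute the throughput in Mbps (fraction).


Given: file = 2 MB, time = 5 s
File in Mb = 2 * 8 = 16 Mb
Throughput = 16 / 5 Mbps
Throughput = 16/5 Mbps

16/5


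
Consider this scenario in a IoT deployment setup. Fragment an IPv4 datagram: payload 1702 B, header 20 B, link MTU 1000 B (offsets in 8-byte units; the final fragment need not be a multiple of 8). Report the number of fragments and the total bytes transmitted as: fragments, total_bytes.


Max data per non-final fragment = floor((MTU - header)/8)*8 = floor((1000 - 20)/8)*8 = floor(980/8)*8 = 976 B
Final fragment needs no 8-byte alignment: it can carry up to MTU - header = 980 B
Non-final fragments needed = ceil((payload - 980) / 976) = ceil(722/976) = ceil(0.7398) = 1
Number of fragments = 1 + 1 = 2
Fragment sizes (data): 1 * 976 B + 726 B (last, 726 <= 980 OK)
Total bytes sent = payload + n_frags * header = 1702 + 2*20 = 1702 + 40 = 1742 B

2, 1742
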